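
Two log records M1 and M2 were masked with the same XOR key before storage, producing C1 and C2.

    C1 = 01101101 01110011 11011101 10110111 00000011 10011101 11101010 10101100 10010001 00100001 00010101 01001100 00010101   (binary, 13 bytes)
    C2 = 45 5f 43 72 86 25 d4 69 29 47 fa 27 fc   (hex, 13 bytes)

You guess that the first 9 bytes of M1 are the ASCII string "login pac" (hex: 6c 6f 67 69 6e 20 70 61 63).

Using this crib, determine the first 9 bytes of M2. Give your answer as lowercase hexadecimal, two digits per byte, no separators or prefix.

First, C1 ⊕ C2 = (M1 ⊕ K) ⊕ (M2 ⊕ K) = M1 ⊕ M2, so the key drops out. Then M2 = (M1 ⊕ M2) ⊕ M1 over the first 9 bytes.
byte 0: (6d xor 45) xor 6c = 28 xor 6c = 44
byte 1: (73 xor 5f) xor 6f = 2c xor 6f = 43
byte 2: (dd xor 43) xor 67 = 9e xor 67 = f9
byte 3: (b7 xor 72) xor 69 = c5 xor 69 = ac
byte 4: (03 xor 86) xor 6e = 85 xor 6e = eb
byte 5: (9d xor 25) xor 20 = b8 xor 20 = 98
byte 6: (ea xor d4) xor 70 = 3e xor 70 = 4e
byte 7: (ac xor 69) xor 61 = c5 xor 61 = a4
byte 8: (91 xor 29) xor 63 = b8 xor 63 = db

4443f9aceb984ea4db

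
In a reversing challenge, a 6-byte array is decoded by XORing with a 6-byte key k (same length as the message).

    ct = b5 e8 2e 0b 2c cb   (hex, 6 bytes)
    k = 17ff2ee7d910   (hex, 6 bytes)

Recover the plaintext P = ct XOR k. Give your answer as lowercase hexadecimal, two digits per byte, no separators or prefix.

XOR is its own inverse, so applying the key byte-wise gives the result directly.
byte 0: b5 ⊕ 17 = a2
byte 1: e8 ⊕ ff = 17
byte 2: 2e ⊕ 2e = 00
byte 3: 0b ⊕ e7 = ec
byte 4: 2c ⊕ d9 = f5
byte 5: cb ⊕ 10 = db

a21700ecf5db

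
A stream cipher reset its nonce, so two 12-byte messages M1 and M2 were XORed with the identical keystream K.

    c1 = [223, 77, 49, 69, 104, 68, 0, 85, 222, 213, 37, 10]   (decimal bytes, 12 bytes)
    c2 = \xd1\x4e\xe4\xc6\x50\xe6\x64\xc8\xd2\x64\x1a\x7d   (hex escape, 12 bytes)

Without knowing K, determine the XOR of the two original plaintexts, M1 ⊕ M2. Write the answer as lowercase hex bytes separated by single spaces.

0e 03 d5 83 38 a2 64 9d 0c b1 3f 77

c1 ⊕ c2 = (M1 ⊕ K) ⊕ (M2 ⊕ K) = M1 ⊕ M2 — the shared key cancels under XOR.
df ⊕ d1 = 0e
4d ⊕ 4e = 03
31 ⊕ e4 = d5
45 ⊕ c6 = 83
68 ⊕ 50 = 38
44 ⊕ e6 = a2
00 ⊕ 64 = 64
55 ⊕ c8 = 9d
de ⊕ d2 = 0c
d5 ⊕ 64 = b1
25 ⊕ 1a = 3f
0a ⊕ 7d = 77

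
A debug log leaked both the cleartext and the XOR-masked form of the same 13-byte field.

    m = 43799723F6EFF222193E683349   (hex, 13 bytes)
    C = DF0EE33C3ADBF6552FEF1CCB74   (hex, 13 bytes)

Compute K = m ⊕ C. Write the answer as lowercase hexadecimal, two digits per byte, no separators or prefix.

Since C = m ⊕ K, XORing both sides with m gives K = m ⊕ C.
 67 xor 223 = 156
121 xor  14 = 119
151 xor 227 = 116
 35 xor  60 =  31
246 xor  58 = 204
239 xor 219 =  52
242 xor 246 =   4
 34 xor  85 = 119
 25 xor  47 =  54
 62 xor 239 = 209
104 xor  28 = 116
 51 xor 203 = 248
 73 xor 116 =  61

9c77741fcc34047736d174f83d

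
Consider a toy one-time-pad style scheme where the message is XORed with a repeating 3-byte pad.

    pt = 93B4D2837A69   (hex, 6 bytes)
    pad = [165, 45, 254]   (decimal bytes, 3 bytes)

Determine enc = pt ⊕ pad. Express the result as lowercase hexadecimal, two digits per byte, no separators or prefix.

36992c265797

The 3-byte key repeats, so the effective keystream is a5 2d fe a5 2d fe.
byte 0: 93 XOR a5 = 36
byte 1: b4 XOR 2d = 99
byte 2: d2 XOR fe = 2c
byte 3: 83 XOR a5 = 26
byte 4: 7a XOR 2d = 57
byte 5: 69 XOR fe = 97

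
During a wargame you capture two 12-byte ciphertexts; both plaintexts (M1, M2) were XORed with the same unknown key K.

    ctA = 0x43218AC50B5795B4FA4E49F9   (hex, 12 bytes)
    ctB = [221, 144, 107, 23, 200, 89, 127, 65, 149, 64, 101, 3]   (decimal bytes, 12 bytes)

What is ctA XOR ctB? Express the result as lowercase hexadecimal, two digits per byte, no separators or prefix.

9eb1e1d2c30eeaf56f0e2cfa

ctA ⊕ ctB = (M1 ⊕ K) ⊕ (M2 ⊕ K) = M1 ⊕ M2 — the shared key cancels under XOR.
byte 0:  67 XOR 221 = 158
byte 1:  33 XOR 144 = 177
byte 2: 138 XOR 107 = 225
byte 3: 197 XOR  23 = 210
byte 4:  11 XOR 200 = 195
byte 5:  87 XOR  89 =  14
byte 6: 149 XOR 127 = 234
byte 7: 180 XOR  65 = 245
byte 8: 250 XOR 149 = 111
byte 9:  78 XOR  64 =  14
byte 10:  73 XOR 101 =  44
byte 11: 249 XOR   3 = 250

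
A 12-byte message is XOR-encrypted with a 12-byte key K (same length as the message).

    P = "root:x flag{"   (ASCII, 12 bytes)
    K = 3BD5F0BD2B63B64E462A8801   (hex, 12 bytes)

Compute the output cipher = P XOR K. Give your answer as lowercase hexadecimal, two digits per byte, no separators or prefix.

49ba9fc9111b96282a4bef7a

XOR is its own inverse, so applying the key byte-wise gives the result directly.
114 ^  59 =  73
111 ^ 213 = 186
111 ^ 240 = 159
116 ^ 189 = 201
 58 ^  43 =  17
120 ^  99 =  27
 32 ^ 182 = 150
102 ^  78 =  40
108 ^  70 =  42
 97 ^  42 =  75
103 ^ 136 = 239
123 ^   1 = 122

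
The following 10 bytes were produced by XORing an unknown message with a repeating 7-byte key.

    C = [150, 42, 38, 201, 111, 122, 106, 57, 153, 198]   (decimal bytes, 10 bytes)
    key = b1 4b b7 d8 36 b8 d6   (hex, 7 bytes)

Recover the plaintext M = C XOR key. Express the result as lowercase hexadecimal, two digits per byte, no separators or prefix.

The 7-byte key repeats, so the effective keystream is b1 4b b7 d8 36 b8 d6 b1 4b b7.
byte 0: 150 ^ 177 =  39
byte 1:  42 ^  75 =  97
byte 2:  38 ^ 183 = 145
byte 3: 201 ^ 216 =  17
byte 4: 111 ^  54 =  89
byte 5: 122 ^ 184 = 194
byte 6: 106 ^ 214 = 188
byte 7:  57 ^ 177 = 136
byte 8: 153 ^  75 = 210
byte 9: 198 ^ 183 = 113

2761911159c2bc88d271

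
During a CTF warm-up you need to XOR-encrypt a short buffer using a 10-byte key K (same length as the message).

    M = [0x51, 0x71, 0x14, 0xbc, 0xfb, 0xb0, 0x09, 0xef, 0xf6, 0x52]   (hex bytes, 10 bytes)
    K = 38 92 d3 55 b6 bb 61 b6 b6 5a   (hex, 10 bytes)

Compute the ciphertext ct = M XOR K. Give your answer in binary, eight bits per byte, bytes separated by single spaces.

01101001 11100011 11000111 11101001 01001101 00001011 01101000 01011001 01000000 00001000

XOR is its own inverse, so applying the key byte-wise gives the result directly.
 81 ⊕  56 = 105
113 ⊕ 146 = 227
 20 ⊕ 211 = 199
188 ⊕  85 = 233
251 ⊕ 182 =  77
176 ⊕ 187 =  11
  9 ⊕  97 = 104
239 ⊕ 182 =  89
246 ⊕ 182 =  64
 82 ⊕  90 =   8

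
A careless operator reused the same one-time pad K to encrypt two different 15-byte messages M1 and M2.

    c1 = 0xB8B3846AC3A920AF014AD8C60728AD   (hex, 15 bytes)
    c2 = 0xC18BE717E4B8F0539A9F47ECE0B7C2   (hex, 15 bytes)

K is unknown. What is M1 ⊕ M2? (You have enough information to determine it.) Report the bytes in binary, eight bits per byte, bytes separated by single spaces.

c1 ⊕ c2 = (M1 ⊕ K) ⊕ (M2 ⊕ K) = M1 ⊕ M2 — the shared key cancels under XOR.
b8 ⊕ c1 = 79
b3 ⊕ 8b = 38
84 ⊕ e7 = 63
6a ⊕ 17 = 7d
c3 ⊕ e4 = 27
a9 ⊕ b8 = 11
20 ⊕ f0 = d0
af ⊕ 53 = fc
01 ⊕ 9a = 9b
4a ⊕ 9f = d5
d8 ⊕ 47 = 9f
c6 ⊕ ec = 2a
07 ⊕ e0 = e7
28 ⊕ b7 = 9f
ad ⊕ c2 = 6f

01111001 00111000 01100011 01111101 00100111 00010001 11010000 11111100 10011011 11010101 10011111 00101010 11100111 10011111 01101111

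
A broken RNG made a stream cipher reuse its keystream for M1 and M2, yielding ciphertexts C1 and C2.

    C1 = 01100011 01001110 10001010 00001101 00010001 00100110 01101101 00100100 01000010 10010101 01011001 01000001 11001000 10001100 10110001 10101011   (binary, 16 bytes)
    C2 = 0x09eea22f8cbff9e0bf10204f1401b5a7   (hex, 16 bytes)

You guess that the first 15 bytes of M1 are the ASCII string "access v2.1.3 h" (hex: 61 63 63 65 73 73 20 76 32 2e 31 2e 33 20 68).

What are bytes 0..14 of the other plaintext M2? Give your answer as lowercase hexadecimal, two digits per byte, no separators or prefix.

0bc34b47eeeab4b2cfab4820efad6c

First, C1 ⊕ C2 = (M1 ⊕ K) ⊕ (M2 ⊕ K) = M1 ⊕ M2, so the key drops out. Then M2 = (M1 ⊕ M2) ⊕ M1 over the first 15 bytes.
byte 0: (63 ⊕ 09) ⊕ 61 = 6a ⊕ 61 = 0b
byte 1: (4e ⊕ ee) ⊕ 63 = a0 ⊕ 63 = c3
byte 2: (8a ⊕ a2) ⊕ 63 = 28 ⊕ 63 = 4b
byte 3: (0d ⊕ 2f) ⊕ 65 = 22 ⊕ 65 = 47
byte 4: (11 ⊕ 8c) ⊕ 73 = 9d ⊕ 73 = ee
byte 5: (26 ⊕ bf) ⊕ 73 = 99 ⊕ 73 = ea
byte 6: (6d ⊕ f9) ⊕ 20 = 94 ⊕ 20 = b4
byte 7: (24 ⊕ e0) ⊕ 76 = c4 ⊕ 76 = b2
byte 8: (42 ⊕ bf) ⊕ 32 = fd ⊕ 32 = cf
byte 9: (95 ⊕ 10) ⊕ 2e = 85 ⊕ 2e = ab
byte 10: (59 ⊕ 20) ⊕ 31 = 79 ⊕ 31 = 48
byte 11: (41 ⊕ 4f) ⊕ 2e = 0e ⊕ 2e = 20
byte 12: (c8 ⊕ 14) ⊕ 33 = dc ⊕ 33 = ef
byte 13: (8c ⊕ 01) ⊕ 20 = 8d ⊕ 20 = ad
byte 14: (b1 ⊕ b5) ⊕ 68 = 04 ⊕ 68 = 6c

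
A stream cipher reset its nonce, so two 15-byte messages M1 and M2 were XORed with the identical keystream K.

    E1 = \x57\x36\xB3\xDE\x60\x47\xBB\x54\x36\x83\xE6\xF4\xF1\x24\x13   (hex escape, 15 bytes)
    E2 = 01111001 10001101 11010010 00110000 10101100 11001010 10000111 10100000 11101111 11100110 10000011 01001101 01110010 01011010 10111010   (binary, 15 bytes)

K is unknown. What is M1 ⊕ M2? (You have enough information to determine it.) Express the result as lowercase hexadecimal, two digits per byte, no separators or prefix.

E1 ⊕ E2 = (M1 ⊕ K) ⊕ (M2 ⊕ K) = M1 ⊕ M2 — the shared key cancels under XOR.
 87 xor 121 =  46
 54 xor 141 = 187
179 xor 210 =  97
222 xor  48 = 238
 96 xor 172 = 204
 71 xor 202 = 141
187 xor 135 =  60
 84 xor 160 = 244
 54 xor 239 = 217
131 xor 230 = 101
230 xor 131 = 101
244 xor  77 = 185
241 xor 114 = 131
 36 xor  90 = 126
 19 xor 186 = 169

2ebb61eecc8d3cf4d96565b9837ea9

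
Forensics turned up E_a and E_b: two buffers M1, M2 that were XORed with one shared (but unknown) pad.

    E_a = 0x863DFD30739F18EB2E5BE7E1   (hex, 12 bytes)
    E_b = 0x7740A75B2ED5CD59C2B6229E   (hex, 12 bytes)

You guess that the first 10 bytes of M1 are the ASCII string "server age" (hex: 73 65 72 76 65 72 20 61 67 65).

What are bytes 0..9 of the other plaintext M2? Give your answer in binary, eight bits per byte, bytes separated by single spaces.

First, E_a ⊕ E_b = (M1 ⊕ K) ⊕ (M2 ⊕ K) = M1 ⊕ M2, so the key drops out. Then M2 = (M1 ⊕ M2) ⊕ M1 over the first 10 bytes.
byte 0: (86 ^ 77) ^ 73 = f1 ^ 73 = 82
byte 1: (3d ^ 40) ^ 65 = 7d ^ 65 = 18
byte 2: (fd ^ a7) ^ 72 = 5a ^ 72 = 28
byte 3: (30 ^ 5b) ^ 76 = 6b ^ 76 = 1d
byte 4: (73 ^ 2e) ^ 65 = 5d ^ 65 = 38
byte 5: (9f ^ d5) ^ 72 = 4a ^ 72 = 38
byte 6: (18 ^ cd) ^ 20 = d5 ^ 20 = f5
byte 7: (eb ^ 59) ^ 61 = b2 ^ 61 = d3
byte 8: (2e ^ c2) ^ 67 = ec ^ 67 = 8b
byte 9: (5b ^ b6) ^ 65 = ed ^ 65 = 88

10000010 00011000 00101000 00011101 00111000 00111000 11110101 11010011 10001011 10001000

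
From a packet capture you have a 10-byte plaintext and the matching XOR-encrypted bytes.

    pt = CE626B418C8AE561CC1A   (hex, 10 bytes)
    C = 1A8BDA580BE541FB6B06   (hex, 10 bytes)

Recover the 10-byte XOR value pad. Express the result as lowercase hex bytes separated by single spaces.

d4 e9 b1 19 87 6f a4 9a a7 1c

Since C = pt ⊕ pad, XORing both sides with pt gives pad = pt ⊕ C.
byte 0: ce XOR 1a = d4
byte 1: 62 XOR 8b = e9
byte 2: 6b XOR da = b1
byte 3: 41 XOR 58 = 19
byte 4: 8c XOR 0b = 87
byte 5: 8a XOR e5 = 6f
byte 6: e5 XOR 41 = a4
byte 7: 61 XOR fb = 9a
byte 8: cc XOR 6b = a7
byte 9: 1a XOR 06 = 1c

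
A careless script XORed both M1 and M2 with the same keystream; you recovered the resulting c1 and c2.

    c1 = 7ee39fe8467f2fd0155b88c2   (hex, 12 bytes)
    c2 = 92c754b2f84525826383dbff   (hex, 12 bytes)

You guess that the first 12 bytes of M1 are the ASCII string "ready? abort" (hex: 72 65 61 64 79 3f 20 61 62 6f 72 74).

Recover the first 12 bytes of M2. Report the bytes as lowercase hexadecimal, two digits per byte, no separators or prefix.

9e41aa3ec7052a3314b72149

First, c1 ⊕ c2 = (M1 ⊕ K) ⊕ (M2 ⊕ K) = M1 ⊕ M2, so the key drops out. Then M2 = (M1 ⊕ M2) ⊕ M1 over the first 12 bytes.
byte 0: (7e ^ 92) ^ 72 = ec ^ 72 = 9e
byte 1: (e3 ^ c7) ^ 65 = 24 ^ 65 = 41
byte 2: (9f ^ 54) ^ 61 = cb ^ 61 = aa
byte 3: (e8 ^ b2) ^ 64 = 5a ^ 64 = 3e
byte 4: (46 ^ f8) ^ 79 = be ^ 79 = c7
byte 5: (7f ^ 45) ^ 3f = 3a ^ 3f = 05
byte 6: (2f ^ 25) ^ 20 = 0a ^ 20 = 2a
byte 7: (d0 ^ 82) ^ 61 = 52 ^ 61 = 33
byte 8: (15 ^ 63) ^ 62 = 76 ^ 62 = 14
byte 9: (5b ^ 83) ^ 6f = d8 ^ 6f = b7
byte 10: (88 ^ db) ^ 72 = 53 ^ 72 = 21
byte 11: (c2 ^ ff) ^ 74 = 3d ^ 74 = 49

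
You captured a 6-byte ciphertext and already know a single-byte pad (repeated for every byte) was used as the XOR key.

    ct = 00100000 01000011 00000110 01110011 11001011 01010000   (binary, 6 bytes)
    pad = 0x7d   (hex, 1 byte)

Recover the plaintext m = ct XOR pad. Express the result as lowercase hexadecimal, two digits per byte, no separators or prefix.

The 1-byte key repeats, so the effective keystream is 7d 7d 7d 7d 7d 7d.
byte 0: 20 ⊕ 7d = 5d
byte 1: 43 ⊕ 7d = 3e
byte 2: 06 ⊕ 7d = 7b
byte 3: 73 ⊕ 7d = 0e
byte 4: cb ⊕ 7d = b6
byte 5: 50 ⊕ 7d = 2d

5d3e7b0eb62d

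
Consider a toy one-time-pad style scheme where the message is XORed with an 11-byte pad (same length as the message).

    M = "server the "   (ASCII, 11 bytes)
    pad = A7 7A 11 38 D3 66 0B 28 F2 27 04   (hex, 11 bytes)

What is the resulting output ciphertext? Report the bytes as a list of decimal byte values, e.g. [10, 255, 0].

XOR is its own inverse, so applying the key byte-wise gives the result directly.
01110011 ⊕ 10100111 = 11010100
01100101 ⊕ 01111010 = 00011111
01110010 ⊕ 00010001 = 01100011
01110110 ⊕ 00111000 = 01001110
01100101 ⊕ 11010011 = 10110110
01110010 ⊕ 01100110 = 00010100
00100000 ⊕ 00001011 = 00101011
01110100 ⊕ 00101000 = 01011100
01101000 ⊕ 11110010 = 10011010
01100101 ⊕ 00100111 = 01000010
00100000 ⊕ 00000100 = 00100100

[212, 31, 99, 78, 182, 20, 43, 92, 154, 66, 36]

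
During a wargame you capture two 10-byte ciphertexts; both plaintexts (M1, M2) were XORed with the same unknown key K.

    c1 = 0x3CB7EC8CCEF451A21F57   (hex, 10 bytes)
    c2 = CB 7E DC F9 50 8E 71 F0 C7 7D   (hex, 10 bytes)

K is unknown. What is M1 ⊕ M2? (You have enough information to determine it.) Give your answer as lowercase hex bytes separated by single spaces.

c1 ⊕ c2 = (M1 ⊕ K) ⊕ (M2 ⊕ K) = M1 ⊕ M2 — the shared key cancels under XOR.
3c XOR cb = f7
b7 XOR 7e = c9
ec XOR dc = 30
8c XOR f9 = 75
ce XOR 50 = 9e
f4 XOR 8e = 7a
51 XOR 71 = 20
a2 XOR f0 = 52
1f XOR c7 = d8
57 XOR 7d = 2a

f7 c9 30 75 9e 7a 20 52 d8 2a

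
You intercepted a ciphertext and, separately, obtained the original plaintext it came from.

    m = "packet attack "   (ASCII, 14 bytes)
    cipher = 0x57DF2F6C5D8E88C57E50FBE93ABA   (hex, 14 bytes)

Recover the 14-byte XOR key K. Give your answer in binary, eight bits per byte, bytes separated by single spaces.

Since cipher = m ⊕ K, XORing both sides with m gives K = m ⊕ cipher.
byte 0: 01110000 ⊕ 01010111 = 00100111
byte 1: 01100001 ⊕ 11011111 = 10111110
byte 2: 01100011 ⊕ 00101111 = 01001100
byte 3: 01101011 ⊕ 01101100 = 00000111
byte 4: 01100101 ⊕ 01011101 = 00111000
byte 5: 01110100 ⊕ 10001110 = 11111010
byte 6: 00100000 ⊕ 10001000 = 10101000
byte 7: 01100001 ⊕ 11000101 = 10100100
byte 8: 01110100 ⊕ 01111110 = 00001010
byte 9: 01110100 ⊕ 01010000 = 00100100
byte 10: 01100001 ⊕ 11111011 = 10011010
byte 11: 01100011 ⊕ 11101001 = 10001010
byte 12: 01101011 ⊕ 00111010 = 01010001
byte 13: 00100000 ⊕ 10111010 = 10011010

00100111 10111110 01001100 00000111 00111000 11111010 10101000 10100100 00001010 00100100 10011010 10001010 01010001 10011010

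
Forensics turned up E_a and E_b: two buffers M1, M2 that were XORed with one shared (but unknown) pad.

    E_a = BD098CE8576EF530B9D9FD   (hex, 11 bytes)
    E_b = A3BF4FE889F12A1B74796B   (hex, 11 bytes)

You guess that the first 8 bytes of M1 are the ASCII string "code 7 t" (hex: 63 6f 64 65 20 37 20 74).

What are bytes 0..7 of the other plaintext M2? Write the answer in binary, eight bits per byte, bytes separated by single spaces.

01111101 11011001 10100111 01100101 11111110 10101000 11111111 01011111

First, E_a ⊕ E_b = (M1 ⊕ K) ⊕ (M2 ⊕ K) = M1 ⊕ M2, so the key drops out. Then M2 = (M1 ⊕ M2) ⊕ M1 over the first 8 bytes.
byte 0: (bd xor a3) xor 63 = 1e xor 63 = 7d
byte 1: (09 xor bf) xor 6f = b6 xor 6f = d9
byte 2: (8c xor 4f) xor 64 = c3 xor 64 = a7
byte 3: (e8 xor e8) xor 65 = 00 xor 65 = 65
byte 4: (57 xor 89) xor 20 = de xor 20 = fe
byte 5: (6e xor f1) xor 37 = 9f xor 37 = a8
byte 6: (f5 xor 2a) xor 20 = df xor 20 = ff
byte 7: (30 xor 1b) xor 74 = 2b xor 74 = 5f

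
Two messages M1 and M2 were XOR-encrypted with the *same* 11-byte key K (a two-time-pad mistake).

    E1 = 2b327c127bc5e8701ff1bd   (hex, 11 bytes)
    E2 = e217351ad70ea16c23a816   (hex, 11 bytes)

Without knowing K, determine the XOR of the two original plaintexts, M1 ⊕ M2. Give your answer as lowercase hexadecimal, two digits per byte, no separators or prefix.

c9254908accb491c3c59ab

E1 ⊕ E2 = (M1 ⊕ K) ⊕ (M2 ⊕ K) = M1 ⊕ M2 — the shared key cancels under XOR.
2b ⊕ e2 = c9
32 ⊕ 17 = 25
7c ⊕ 35 = 49
12 ⊕ 1a = 08
7b ⊕ d7 = ac
c5 ⊕ 0e = cb
e8 ⊕ a1 = 49
70 ⊕ 6c = 1c
1f ⊕ 23 = 3c
f1 ⊕ a8 = 59
bd ⊕ 16 = ab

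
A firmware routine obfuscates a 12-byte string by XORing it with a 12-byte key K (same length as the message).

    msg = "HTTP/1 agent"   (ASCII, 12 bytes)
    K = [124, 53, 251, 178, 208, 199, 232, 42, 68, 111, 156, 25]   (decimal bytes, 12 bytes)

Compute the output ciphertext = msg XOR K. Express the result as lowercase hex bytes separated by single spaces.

34 61 af e2 ff f6 c8 4b 23 0a f2 6d

48 xor 7c = 34
54 xor 35 = 61
54 xor fb = af
50 xor b2 = e2
2f xor d0 = ff
31 xor c7 = f6
20 xor e8 = c8
61 xor 2a = 4b
67 xor 44 = 23
65 xor 6f = 0a
6e xor 9c = f2
74 xor 19 = 6d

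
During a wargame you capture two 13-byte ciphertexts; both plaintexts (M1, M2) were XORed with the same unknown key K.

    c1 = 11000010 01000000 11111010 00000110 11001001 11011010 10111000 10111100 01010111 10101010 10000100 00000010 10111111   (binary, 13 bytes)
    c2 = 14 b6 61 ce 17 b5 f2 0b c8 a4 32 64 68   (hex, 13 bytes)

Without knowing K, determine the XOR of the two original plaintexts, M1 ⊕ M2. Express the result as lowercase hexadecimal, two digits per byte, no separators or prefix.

d6f69bc8de6f4ab79f0eb666d7

c1 ⊕ c2 = (M1 ⊕ K) ⊕ (M2 ⊕ K) = M1 ⊕ M2 — the shared key cancels under XOR.
c2 XOR 14 = d6
40 XOR b6 = f6
fa XOR 61 = 9b
06 XOR ce = c8
c9 XOR 17 = de
da XOR b5 = 6f
b8 XOR f2 = 4a
bc XOR 0b = b7
57 XOR c8 = 9f
aa XOR a4 = 0e
84 XOR 32 = b6
02 XOR 64 = 66
bf XOR 68 = d7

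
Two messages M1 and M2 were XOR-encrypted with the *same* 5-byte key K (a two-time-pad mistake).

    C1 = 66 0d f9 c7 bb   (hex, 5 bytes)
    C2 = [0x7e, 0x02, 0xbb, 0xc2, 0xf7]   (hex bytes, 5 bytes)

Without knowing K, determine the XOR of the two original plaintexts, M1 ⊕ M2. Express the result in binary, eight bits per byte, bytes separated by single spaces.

00011000 00001111 01000010 00000101 01001100

C1 ⊕ C2 = (M1 ⊕ K) ⊕ (M2 ⊕ K) = M1 ⊕ M2 — the shared key cancels under XOR.
66 ^ 7e = 18
0d ^ 02 = 0f
f9 ^ bb = 42
c7 ^ c2 = 05
bb ^ f7 = 4c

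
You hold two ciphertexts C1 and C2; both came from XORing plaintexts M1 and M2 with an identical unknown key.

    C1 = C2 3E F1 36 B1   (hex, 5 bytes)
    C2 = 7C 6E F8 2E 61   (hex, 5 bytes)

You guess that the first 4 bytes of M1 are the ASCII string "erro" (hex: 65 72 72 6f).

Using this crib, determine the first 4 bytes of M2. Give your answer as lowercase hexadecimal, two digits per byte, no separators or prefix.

First, C1 ⊕ C2 = (M1 ⊕ K) ⊕ (M2 ⊕ K) = M1 ⊕ M2, so the key drops out. Then M2 = (M1 ⊕ M2) ⊕ M1 over the first 4 bytes.
byte 0: (c2 XOR 7c) XOR 65 = be XOR 65 = db
byte 1: (3e XOR 6e) XOR 72 = 50 XOR 72 = 22
byte 2: (f1 XOR f8) XOR 72 = 09 XOR 72 = 7b
byte 3: (36 XOR 2e) XOR 6f = 18 XOR 6f = 77

db227b77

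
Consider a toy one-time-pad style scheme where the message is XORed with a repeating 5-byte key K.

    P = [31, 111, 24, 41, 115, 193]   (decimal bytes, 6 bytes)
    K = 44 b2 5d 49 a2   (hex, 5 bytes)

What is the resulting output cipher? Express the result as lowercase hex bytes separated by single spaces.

5b dd 45 60 d1 85

The 5-byte key repeats, so the effective keystream is 44 b2 5d 49 a2 44.
byte 0: 1f ^ 44 = 5b
byte 1: 6f ^ b2 = dd
byte 2: 18 ^ 5d = 45
byte 3: 29 ^ 49 = 60
byte 4: 73 ^ a2 = d1
byte 5: c1 ^ 44 = 85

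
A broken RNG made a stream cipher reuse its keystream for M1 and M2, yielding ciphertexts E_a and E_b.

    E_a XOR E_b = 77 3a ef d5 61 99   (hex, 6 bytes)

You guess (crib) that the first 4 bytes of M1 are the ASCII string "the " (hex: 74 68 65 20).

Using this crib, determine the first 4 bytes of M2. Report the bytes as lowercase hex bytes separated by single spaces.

03 52 8a f5

Since E_a ⊕ E_b = M1 ⊕ M2, XORing with the guessed M1 bytes yields the corresponding M2 bytes: M2 = (E_a ⊕ E_b) ⊕ M1.
byte 0: 77 xor 74 = 03
byte 1: 3a xor 68 = 52
byte 2: ef xor 65 = 8a
byte 3: d5 xor 20 = f5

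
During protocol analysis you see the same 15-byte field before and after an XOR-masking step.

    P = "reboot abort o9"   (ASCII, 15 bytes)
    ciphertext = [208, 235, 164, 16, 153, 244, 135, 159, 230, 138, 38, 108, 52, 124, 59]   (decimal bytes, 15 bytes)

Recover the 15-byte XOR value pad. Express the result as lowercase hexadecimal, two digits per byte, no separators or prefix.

a28ec67ff680a7fe84e55418141302

Since ciphertext = P ⊕ pad, XORing both sides with P gives pad = P ⊕ ciphertext.
01110010 xor 11010000 = 10100010
01100101 xor 11101011 = 10001110
01100010 xor 10100100 = 11000110
01101111 xor 00010000 = 01111111
01101111 xor 10011001 = 11110110
01110100 xor 11110100 = 10000000
00100000 xor 10000111 = 10100111
01100001 xor 10011111 = 11111110
01100010 xor 11100110 = 10000100
01101111 xor 10001010 = 11100101
01110010 xor 00100110 = 01010100
01110100 xor 01101100 = 00011000
00100000 xor 00110100 = 00010100
01101111 xor 01111100 = 00010011
00111001 xor 00111011 = 00000010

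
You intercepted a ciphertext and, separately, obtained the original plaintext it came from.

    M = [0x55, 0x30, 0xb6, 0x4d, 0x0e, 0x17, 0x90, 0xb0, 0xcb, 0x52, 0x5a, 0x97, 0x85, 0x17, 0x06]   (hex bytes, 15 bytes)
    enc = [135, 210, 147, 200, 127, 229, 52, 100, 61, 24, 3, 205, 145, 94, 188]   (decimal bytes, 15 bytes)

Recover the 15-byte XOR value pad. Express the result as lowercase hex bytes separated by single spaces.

d2 e2 25 85 71 f2 a4 d4 f6 4a 59 5a 14 49 ba

Since enc = M ⊕ pad, XORing both sides with M gives pad = M ⊕ enc.
 85 ^ 135 = 210
 48 ^ 210 = 226
182 ^ 147 =  37
 77 ^ 200 = 133
 14 ^ 127 = 113
 23 ^ 229 = 242
144 ^  52 = 164
176 ^ 100 = 212
203 ^  61 = 246
 82 ^  24 =  74
 90 ^   3 =  89
151 ^ 205 =  90
133 ^ 145 =  20
 23 ^  94 =  73
  6 ^ 188 = 186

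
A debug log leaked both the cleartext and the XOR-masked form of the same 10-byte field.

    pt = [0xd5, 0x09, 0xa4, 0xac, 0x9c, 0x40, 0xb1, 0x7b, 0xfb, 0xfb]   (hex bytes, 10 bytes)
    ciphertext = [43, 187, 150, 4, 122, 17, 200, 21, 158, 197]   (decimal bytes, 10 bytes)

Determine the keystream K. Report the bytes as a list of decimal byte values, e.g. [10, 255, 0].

[254, 178, 50, 168, 230, 81, 121, 110, 101, 62]

Since ciphertext = pt ⊕ K, XORing both sides with pt gives K = pt ⊕ ciphertext.
d5 ^ 2b = fe
09 ^ bb = b2
a4 ^ 96 = 32
ac ^ 04 = a8
9c ^ 7a = e6
40 ^ 11 = 51
b1 ^ c8 = 79
7b ^ 15 = 6e
fb ^ 9e = 65
fb ^ c5 = 3e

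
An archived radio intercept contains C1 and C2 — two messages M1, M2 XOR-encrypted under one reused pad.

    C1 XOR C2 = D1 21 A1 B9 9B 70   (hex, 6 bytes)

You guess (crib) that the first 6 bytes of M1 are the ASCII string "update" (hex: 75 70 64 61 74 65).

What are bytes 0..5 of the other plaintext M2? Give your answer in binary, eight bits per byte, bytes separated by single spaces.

10100100 01010001 11000101 11011000 11101111 00010101

Since C1 ⊕ C2 = M1 ⊕ M2, XORing with the guessed M1 bytes yields the corresponding M2 bytes: M2 = (C1 ⊕ C2) ⊕ M1.
d1 XOR 75 = a4
21 XOR 70 = 51
a1 XOR 64 = c5
b9 XOR 61 = d8
9b XOR 74 = ef
70 XOR 65 = 15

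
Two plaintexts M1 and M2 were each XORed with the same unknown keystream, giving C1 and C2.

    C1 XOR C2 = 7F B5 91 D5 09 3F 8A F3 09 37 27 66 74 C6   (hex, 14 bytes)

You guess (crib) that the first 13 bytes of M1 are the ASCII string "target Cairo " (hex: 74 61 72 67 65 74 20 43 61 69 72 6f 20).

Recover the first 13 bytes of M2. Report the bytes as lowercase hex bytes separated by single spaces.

0b d4 e3 b2 6c 4b aa b0 68 5e 55 09 54

Since C1 ⊕ C2 = M1 ⊕ M2, XORing with the guessed M1 bytes yields the corresponding M2 bytes: M2 = (C1 ⊕ C2) ⊕ M1.
byte 0: 7f ^ 74 = 0b
byte 1: b5 ^ 61 = d4
byte 2: 91 ^ 72 = e3
byte 3: d5 ^ 67 = b2
byte 4: 09 ^ 65 = 6c
byte 5: 3f ^ 74 = 4b
byte 6: 8a ^ 20 = aa
byte 7: f3 ^ 43 = b0
byte 8: 09 ^ 61 = 68
byte 9: 37 ^ 69 = 5e
byte 10: 27 ^ 72 = 55
byte 11: 66 ^ 6f = 09
byte 12: 74 ^ 20 = 54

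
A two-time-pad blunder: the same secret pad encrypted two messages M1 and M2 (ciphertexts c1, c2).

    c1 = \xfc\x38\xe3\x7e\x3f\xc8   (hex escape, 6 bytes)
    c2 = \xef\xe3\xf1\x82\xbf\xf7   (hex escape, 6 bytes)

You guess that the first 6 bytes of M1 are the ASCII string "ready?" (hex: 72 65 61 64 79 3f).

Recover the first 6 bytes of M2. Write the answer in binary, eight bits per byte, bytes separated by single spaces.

01100001 10111110 01110011 10011000 11111001 00000000

First, c1 ⊕ c2 = (M1 ⊕ K) ⊕ (M2 ⊕ K) = M1 ⊕ M2, so the key drops out. Then M2 = (M1 ⊕ M2) ⊕ M1 over the first 6 bytes.
byte 0: (fc ^ ef) ^ 72 = 13 ^ 72 = 61
byte 1: (38 ^ e3) ^ 65 = db ^ 65 = be
byte 2: (e3 ^ f1) ^ 61 = 12 ^ 61 = 73
byte 3: (7e ^ 82) ^ 64 = fc ^ 64 = 98
byte 4: (3f ^ bf) ^ 79 = 80 ^ 79 = f9
byte 5: (c8 ^ f7) ^ 3f = 3f ^ 3f = 00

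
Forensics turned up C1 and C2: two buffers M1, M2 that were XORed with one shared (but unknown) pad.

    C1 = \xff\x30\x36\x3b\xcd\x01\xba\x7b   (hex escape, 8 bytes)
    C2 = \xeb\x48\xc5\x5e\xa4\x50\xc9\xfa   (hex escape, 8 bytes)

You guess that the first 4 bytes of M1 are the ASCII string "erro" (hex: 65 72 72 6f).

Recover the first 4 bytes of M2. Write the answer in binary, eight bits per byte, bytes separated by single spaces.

First, C1 ⊕ C2 = (M1 ⊕ K) ⊕ (M2 ⊕ K) = M1 ⊕ M2, so the key drops out. Then M2 = (M1 ⊕ M2) ⊕ M1 over the first 4 bytes.
byte 0: (ff ^ eb) ^ 65 = 14 ^ 65 = 71
byte 1: (30 ^ 48) ^ 72 = 78 ^ 72 = 0a
byte 2: (36 ^ c5) ^ 72 = f3 ^ 72 = 81
byte 3: (3b ^ 5e) ^ 6f = 65 ^ 6f = 0a

01110001 00001010 10000001 00001010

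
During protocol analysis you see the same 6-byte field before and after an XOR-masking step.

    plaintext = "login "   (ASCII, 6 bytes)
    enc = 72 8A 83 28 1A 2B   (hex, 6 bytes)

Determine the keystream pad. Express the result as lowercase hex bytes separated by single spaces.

Since enc = plaintext ⊕ pad, XORing both sides with plaintext gives pad = plaintext ⊕ enc.
6c XOR 72 = 1e
6f XOR 8a = e5
67 XOR 83 = e4
69 XOR 28 = 41
6e XOR 1a = 74
20 XOR 2b = 0b

1e e5 e4 41 74 0b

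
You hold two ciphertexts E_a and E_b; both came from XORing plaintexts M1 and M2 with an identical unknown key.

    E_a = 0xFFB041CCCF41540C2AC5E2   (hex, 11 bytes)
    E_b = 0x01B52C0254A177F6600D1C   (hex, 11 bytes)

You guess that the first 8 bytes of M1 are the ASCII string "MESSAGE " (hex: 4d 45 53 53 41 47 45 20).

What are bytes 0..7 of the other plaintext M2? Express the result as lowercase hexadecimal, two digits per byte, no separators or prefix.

b3403e9ddaa766da

First, E_a ⊕ E_b = (M1 ⊕ K) ⊕ (M2 ⊕ K) = M1 ⊕ M2, so the key drops out. Then M2 = (M1 ⊕ M2) ⊕ M1 over the first 8 bytes.
byte 0: (ff ⊕ 01) ⊕ 4d = fe ⊕ 4d = b3
byte 1: (b0 ⊕ b5) ⊕ 45 = 05 ⊕ 45 = 40
byte 2: (41 ⊕ 2c) ⊕ 53 = 6d ⊕ 53 = 3e
byte 3: (cc ⊕ 02) ⊕ 53 = ce ⊕ 53 = 9d
byte 4: (cf ⊕ 54) ⊕ 41 = 9b ⊕ 41 = da
byte 5: (41 ⊕ a1) ⊕ 47 = e0 ⊕ 47 = a7
byte 6: (54 ⊕ 77) ⊕ 45 = 23 ⊕ 45 = 66
byte 7: (0c ⊕ f6) ⊕ 20 = fa ⊕ 20 = da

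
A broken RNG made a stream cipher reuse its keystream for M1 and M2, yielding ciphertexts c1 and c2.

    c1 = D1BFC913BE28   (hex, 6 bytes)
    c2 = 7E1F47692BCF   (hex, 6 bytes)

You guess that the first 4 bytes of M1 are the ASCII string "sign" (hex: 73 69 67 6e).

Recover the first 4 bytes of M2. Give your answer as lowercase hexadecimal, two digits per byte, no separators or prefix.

First, c1 ⊕ c2 = (M1 ⊕ K) ⊕ (M2 ⊕ K) = M1 ⊕ M2, so the key drops out. Then M2 = (M1 ⊕ M2) ⊕ M1 over the first 4 bytes.
byte 0: (d1 ^ 7e) ^ 73 = af ^ 73 = dc
byte 1: (bf ^ 1f) ^ 69 = a0 ^ 69 = c9
byte 2: (c9 ^ 47) ^ 67 = 8e ^ 67 = e9
byte 3: (13 ^ 69) ^ 6e = 7a ^ 6e = 14

dcc9e914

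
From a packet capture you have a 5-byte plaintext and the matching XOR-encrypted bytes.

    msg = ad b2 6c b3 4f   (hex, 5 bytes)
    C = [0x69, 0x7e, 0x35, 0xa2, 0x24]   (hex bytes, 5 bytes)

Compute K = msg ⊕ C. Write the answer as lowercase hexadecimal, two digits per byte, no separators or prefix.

c4cc59116b

Since C = msg ⊕ K, XORing both sides with msg gives K = msg ⊕ C.
173 ⊕ 105 = 196
178 ⊕ 126 = 204
108 ⊕  53 =  89
179 ⊕ 162 =  17
 79 ⊕  36 = 107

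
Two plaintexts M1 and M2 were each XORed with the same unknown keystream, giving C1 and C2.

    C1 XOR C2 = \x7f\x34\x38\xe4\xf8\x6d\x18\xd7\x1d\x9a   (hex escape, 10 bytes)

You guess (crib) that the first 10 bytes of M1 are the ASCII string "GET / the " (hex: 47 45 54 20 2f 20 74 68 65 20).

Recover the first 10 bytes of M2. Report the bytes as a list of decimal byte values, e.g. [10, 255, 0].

[56, 113, 108, 196, 215, 77, 108, 191, 120, 186]

Since C1 ⊕ C2 = M1 ⊕ M2, XORing with the guessed M1 bytes yields the corresponding M2 bytes: M2 = (C1 ⊕ C2) ⊕ M1.
127 ^  71 =  56
 52 ^  69 = 113
 56 ^  84 = 108
228 ^  32 = 196
248 ^  47 = 215
109 ^  32 =  77
 24 ^ 116 = 108
215 ^ 104 = 191
 29 ^ 101 = 120
154 ^  32 = 186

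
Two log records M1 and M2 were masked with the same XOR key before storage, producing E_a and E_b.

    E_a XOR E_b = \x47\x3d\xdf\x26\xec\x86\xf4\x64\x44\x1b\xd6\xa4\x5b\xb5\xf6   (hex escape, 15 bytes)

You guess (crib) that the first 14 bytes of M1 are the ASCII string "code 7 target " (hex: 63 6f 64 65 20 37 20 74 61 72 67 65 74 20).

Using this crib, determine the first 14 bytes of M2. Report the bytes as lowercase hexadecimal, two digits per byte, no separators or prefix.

2452bb43ccb1d4102569b1c12f95

Since E_a ⊕ E_b = M1 ⊕ M2, XORing with the guessed M1 bytes yields the corresponding M2 bytes: M2 = (E_a ⊕ E_b) ⊕ M1.
47 xor 63 = 24
3d xor 6f = 52
df xor 64 = bb
26 xor 65 = 43
ec xor 20 = cc
86 xor 37 = b1
f4 xor 20 = d4
64 xor 74 = 10
44 xor 61 = 25
1b xor 72 = 69
d6 xor 67 = b1
a4 xor 65 = c1
5b xor 74 = 2f
b5 xor 20 = 95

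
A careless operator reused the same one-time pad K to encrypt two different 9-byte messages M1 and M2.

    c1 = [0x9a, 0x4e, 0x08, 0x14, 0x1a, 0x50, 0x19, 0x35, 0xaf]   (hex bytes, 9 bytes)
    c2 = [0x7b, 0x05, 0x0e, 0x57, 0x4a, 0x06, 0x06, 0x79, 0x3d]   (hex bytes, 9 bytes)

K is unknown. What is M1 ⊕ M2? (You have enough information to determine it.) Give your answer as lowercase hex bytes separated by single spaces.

e1 4b 06 43 50 56 1f 4c 92

c1 ⊕ c2 = (M1 ⊕ K) ⊕ (M2 ⊕ K) = M1 ⊕ M2 — the shared key cancels under XOR.
byte 0: 10011010 ⊕ 01111011 = 11100001
byte 1: 01001110 ⊕ 00000101 = 01001011
byte 2: 00001000 ⊕ 00001110 = 00000110
byte 3: 00010100 ⊕ 01010111 = 01000011
byte 4: 00011010 ⊕ 01001010 = 01010000
byte 5: 01010000 ⊕ 00000110 = 01010110
byte 6: 00011001 ⊕ 00000110 = 00011111
byte 7: 00110101 ⊕ 01111001 = 01001100
byte 8: 10101111 ⊕ 00111101 = 10010010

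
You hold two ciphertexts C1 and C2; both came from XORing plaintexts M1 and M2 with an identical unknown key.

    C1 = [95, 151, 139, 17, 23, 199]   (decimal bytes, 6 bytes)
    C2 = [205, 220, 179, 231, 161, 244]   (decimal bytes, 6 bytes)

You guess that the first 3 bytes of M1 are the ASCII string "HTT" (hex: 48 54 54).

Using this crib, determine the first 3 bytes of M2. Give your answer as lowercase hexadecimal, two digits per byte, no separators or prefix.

First, C1 ⊕ C2 = (M1 ⊕ K) ⊕ (M2 ⊕ K) = M1 ⊕ M2, so the key drops out. Then M2 = (M1 ⊕ M2) ⊕ M1 over the first 3 bytes.
byte 0: (5f ^ cd) ^ 48 = 92 ^ 48 = da
byte 1: (97 ^ dc) ^ 54 = 4b ^ 54 = 1f
byte 2: (8b ^ b3) ^ 54 = 38 ^ 54 = 6c

da1f6c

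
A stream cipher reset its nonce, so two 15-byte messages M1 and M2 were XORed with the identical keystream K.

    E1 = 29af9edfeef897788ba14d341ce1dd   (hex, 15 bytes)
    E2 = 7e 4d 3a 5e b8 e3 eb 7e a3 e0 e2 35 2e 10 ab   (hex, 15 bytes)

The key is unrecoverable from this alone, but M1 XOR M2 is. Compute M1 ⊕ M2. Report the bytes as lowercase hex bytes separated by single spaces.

57 e2 a4 81 56 1b 7c 06 28 41 af 01 32 f1 76

E1 ⊕ E2 = (M1 ⊕ K) ⊕ (M2 ⊕ K) = M1 ⊕ M2 — the shared key cancels under XOR.
29 XOR 7e = 57
af XOR 4d = e2
9e XOR 3a = a4
df XOR 5e = 81
ee XOR b8 = 56
f8 XOR e3 = 1b
97 XOR eb = 7c
78 XOR 7e = 06
8b XOR a3 = 28
a1 XOR e0 = 41
4d XOR e2 = af
34 XOR 35 = 01
1c XOR 2e = 32
e1 XOR 10 = f1
dd XOR ab = 76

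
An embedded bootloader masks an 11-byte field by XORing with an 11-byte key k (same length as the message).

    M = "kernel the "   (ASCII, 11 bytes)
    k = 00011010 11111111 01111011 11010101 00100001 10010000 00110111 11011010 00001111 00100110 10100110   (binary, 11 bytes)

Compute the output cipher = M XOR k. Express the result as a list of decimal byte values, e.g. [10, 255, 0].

[113, 154, 9, 187, 68, 252, 23, 174, 103, 67, 134]

byte 0: 6b XOR 1a = 71
byte 1: 65 XOR ff = 9a
byte 2: 72 XOR 7b = 09
byte 3: 6e XOR d5 = bb
byte 4: 65 XOR 21 = 44
byte 5: 6c XOR 90 = fc
byte 6: 20 XOR 37 = 17
byte 7: 74 XOR da = ae
byte 8: 68 XOR 0f = 67
byte 9: 65 XOR 26 = 43
byte 10: 20 XOR a6 = 86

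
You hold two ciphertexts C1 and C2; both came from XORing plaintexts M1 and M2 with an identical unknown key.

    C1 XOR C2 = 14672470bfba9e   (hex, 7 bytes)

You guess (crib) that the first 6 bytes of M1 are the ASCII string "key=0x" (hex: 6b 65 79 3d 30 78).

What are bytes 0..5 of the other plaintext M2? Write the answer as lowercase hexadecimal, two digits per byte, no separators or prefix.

7f025d4d8fc2

Since C1 ⊕ C2 = M1 ⊕ M2, XORing with the guessed M1 bytes yields the corresponding M2 bytes: M2 = (C1 ⊕ C2) ⊕ M1.
byte 0:  20 ⊕ 107 = 127
byte 1: 103 ⊕ 101 =   2
byte 2:  36 ⊕ 121 =  93
byte 3: 112 ⊕  61 =  77
byte 4: 191 ⊕  48 = 143
byte 5: 186 ⊕ 120 = 194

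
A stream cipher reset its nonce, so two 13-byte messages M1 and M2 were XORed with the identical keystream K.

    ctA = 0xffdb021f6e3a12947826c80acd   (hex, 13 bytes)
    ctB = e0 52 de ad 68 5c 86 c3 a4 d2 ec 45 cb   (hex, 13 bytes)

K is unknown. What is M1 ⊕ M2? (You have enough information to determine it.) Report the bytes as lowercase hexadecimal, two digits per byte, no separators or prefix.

ctA ⊕ ctB = (M1 ⊕ K) ⊕ (M2 ⊕ K) = M1 ⊕ M2 — the shared key cancels under XOR.
byte 0: ff xor e0 = 1f
byte 1: db xor 52 = 89
byte 2: 02 xor de = dc
byte 3: 1f xor ad = b2
byte 4: 6e xor 68 = 06
byte 5: 3a xor 5c = 66
byte 6: 12 xor 86 = 94
byte 7: 94 xor c3 = 57
byte 8: 78 xor a4 = dc
byte 9: 26 xor d2 = f4
byte 10: c8 xor ec = 24
byte 11: 0a xor 45 = 4f
byte 12: cd xor cb = 06

1f89dcb206669457dcf4244f06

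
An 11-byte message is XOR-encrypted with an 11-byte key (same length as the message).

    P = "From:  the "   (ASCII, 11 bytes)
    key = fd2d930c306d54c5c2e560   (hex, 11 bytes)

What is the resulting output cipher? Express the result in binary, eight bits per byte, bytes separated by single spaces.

46 xor fd = bb
72 xor 2d = 5f
6f xor 93 = fc
6d xor 0c = 61
3a xor 30 = 0a
20 xor 6d = 4d
20 xor 54 = 74
74 xor c5 = b1
68 xor c2 = aa
65 xor e5 = 80
20 xor 60 = 40

10111011 01011111 11111100 01100001 00001010 01001101 01110100 10110001 10101010 10000000 01000000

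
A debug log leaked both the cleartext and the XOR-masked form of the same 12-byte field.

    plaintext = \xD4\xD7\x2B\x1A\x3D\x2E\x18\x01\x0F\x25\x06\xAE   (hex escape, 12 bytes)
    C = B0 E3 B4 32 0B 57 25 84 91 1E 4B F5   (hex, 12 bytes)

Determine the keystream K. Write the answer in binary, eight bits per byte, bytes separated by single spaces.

Since C = plaintext ⊕ K, XORing both sides with plaintext gives K = plaintext ⊕ C.
d4 XOR b0 = 64
d7 XOR e3 = 34
2b XOR b4 = 9f
1a XOR 32 = 28
3d XOR 0b = 36
2e XOR 57 = 79
18 XOR 25 = 3d
01 XOR 84 = 85
0f XOR 91 = 9e
25 XOR 1e = 3b
06 XOR 4b = 4d
ae XOR f5 = 5b

01100100 00110100 10011111 00101000 00110110 01111001 00111101 10000101 10011110 00111011 01001101 01011011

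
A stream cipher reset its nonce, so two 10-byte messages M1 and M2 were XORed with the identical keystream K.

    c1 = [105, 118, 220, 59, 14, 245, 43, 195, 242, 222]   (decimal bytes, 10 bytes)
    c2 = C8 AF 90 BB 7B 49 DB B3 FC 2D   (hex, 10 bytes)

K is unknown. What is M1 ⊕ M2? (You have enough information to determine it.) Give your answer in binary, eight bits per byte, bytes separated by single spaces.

c1 ⊕ c2 = (M1 ⊕ K) ⊕ (M2 ⊕ K) = M1 ⊕ M2 — the shared key cancels under XOR.
69 ^ c8 = a1
76 ^ af = d9
dc ^ 90 = 4c
3b ^ bb = 80
0e ^ 7b = 75
f5 ^ 49 = bc
2b ^ db = f0
c3 ^ b3 = 70
f2 ^ fc = 0e
de ^ 2d = f3

10100001 11011001 01001100 10000000 01110101 10111100 11110000 01110000 00001110 11110011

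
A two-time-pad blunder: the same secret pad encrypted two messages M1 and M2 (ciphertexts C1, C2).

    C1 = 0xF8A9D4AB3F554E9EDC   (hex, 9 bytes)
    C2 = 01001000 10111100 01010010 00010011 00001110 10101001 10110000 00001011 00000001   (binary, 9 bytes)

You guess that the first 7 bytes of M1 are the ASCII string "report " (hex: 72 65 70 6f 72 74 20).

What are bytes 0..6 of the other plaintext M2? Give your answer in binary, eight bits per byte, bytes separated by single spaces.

11000010 01110000 11110110 11010111 01000011 10001000 11011110

First, C1 ⊕ C2 = (M1 ⊕ K) ⊕ (M2 ⊕ K) = M1 ⊕ M2, so the key drops out. Then M2 = (M1 ⊕ M2) ⊕ M1 over the first 7 bytes.
byte 0: (f8 XOR 48) XOR 72 = b0 XOR 72 = c2
byte 1: (a9 XOR bc) XOR 65 = 15 XOR 65 = 70
byte 2: (d4 XOR 52) XOR 70 = 86 XOR 70 = f6
byte 3: (ab XOR 13) XOR 6f = b8 XOR 6f = d7
byte 4: (3f XOR 0e) XOR 72 = 31 XOR 72 = 43
byte 5: (55 XOR a9) XOR 74 = fc XOR 74 = 88
byte 6: (4e XOR b0) XOR 20 = fe XOR 20 = de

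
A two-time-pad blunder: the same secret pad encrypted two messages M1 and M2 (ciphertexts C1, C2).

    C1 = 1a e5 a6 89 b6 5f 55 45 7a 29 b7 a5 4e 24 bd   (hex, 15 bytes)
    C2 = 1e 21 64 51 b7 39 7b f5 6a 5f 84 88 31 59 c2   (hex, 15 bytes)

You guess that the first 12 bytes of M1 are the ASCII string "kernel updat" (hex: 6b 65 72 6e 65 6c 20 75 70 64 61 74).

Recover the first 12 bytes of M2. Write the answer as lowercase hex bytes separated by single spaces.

6f a1 b0 b6 64 0a 0e c5 60 12 52 59

First, C1 ⊕ C2 = (M1 ⊕ K) ⊕ (M2 ⊕ K) = M1 ⊕ M2, so the key drops out. Then M2 = (M1 ⊕ M2) ⊕ M1 over the first 12 bytes.
byte 0: (1a xor 1e) xor 6b = 04 xor 6b = 6f
byte 1: (e5 xor 21) xor 65 = c4 xor 65 = a1
byte 2: (a6 xor 64) xor 72 = c2 xor 72 = b0
byte 3: (89 xor 51) xor 6e = d8 xor 6e = b6
byte 4: (b6 xor b7) xor 65 = 01 xor 65 = 64
byte 5: (5f xor 39) xor 6c = 66 xor 6c = 0a
byte 6: (55 xor 7b) xor 20 = 2e xor 20 = 0e
byte 7: (45 xor f5) xor 75 = b0 xor 75 = c5
byte 8: (7a xor 6a) xor 70 = 10 xor 70 = 60
byte 9: (29 xor 5f) xor 64 = 76 xor 64 = 12
byte 10: (b7 xor 84) xor 61 = 33 xor 61 = 52
byte 11: (a5 xor 88) xor 74 = 2d xor 74 = 59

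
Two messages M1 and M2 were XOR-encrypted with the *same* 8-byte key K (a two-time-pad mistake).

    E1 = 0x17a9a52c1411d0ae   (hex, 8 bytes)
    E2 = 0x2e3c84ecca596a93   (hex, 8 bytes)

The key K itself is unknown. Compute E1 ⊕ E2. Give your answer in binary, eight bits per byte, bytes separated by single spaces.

E1 ⊕ E2 = (M1 ⊕ K) ⊕ (M2 ⊕ K) = M1 ⊕ M2 — the shared key cancels under XOR.
byte 0: 00010111 ⊕ 00101110 = 00111001
byte 1: 10101001 ⊕ 00111100 = 10010101
byte 2: 10100101 ⊕ 10000100 = 00100001
byte 3: 00101100 ⊕ 11101100 = 11000000
byte 4: 00010100 ⊕ 11001010 = 11011110
byte 5: 00010001 ⊕ 01011001 = 01001000
byte 6: 11010000 ⊕ 01101010 = 10111010
byte 7: 10101110 ⊕ 10010011 = 00111101

00111001 10010101 00100001 11000000 11011110 01001000 10111010 00111101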